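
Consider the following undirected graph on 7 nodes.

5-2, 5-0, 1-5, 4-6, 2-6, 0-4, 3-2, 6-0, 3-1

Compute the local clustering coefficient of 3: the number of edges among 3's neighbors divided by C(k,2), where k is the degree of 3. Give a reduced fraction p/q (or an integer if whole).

0

3's neighbors: 1 and 2 (k = 2).
Possible neighbor pairs: C(2,2) = 1. Edges among them: none → e = 0.
Clustering(3) = 0/1.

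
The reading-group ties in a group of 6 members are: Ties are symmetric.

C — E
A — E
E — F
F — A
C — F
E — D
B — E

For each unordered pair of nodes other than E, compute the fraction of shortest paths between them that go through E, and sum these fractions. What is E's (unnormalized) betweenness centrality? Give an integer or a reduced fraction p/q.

15/2

Pairs whose geodesics pass through E — D–F: 1; D–A: 1; D–B: 1; D–C: 1; F–B: 1; A–B: 1; A–C: 1/2; B–C: 1.
All other pairs contribute 0.
Summing the contributions gives betweenness(E) = 15/2.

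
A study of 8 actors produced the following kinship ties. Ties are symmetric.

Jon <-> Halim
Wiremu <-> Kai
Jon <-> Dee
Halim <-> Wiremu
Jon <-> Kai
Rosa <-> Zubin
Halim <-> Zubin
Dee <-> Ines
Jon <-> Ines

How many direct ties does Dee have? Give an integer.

2

Dee is directly tied to Ines and Jon. That is 2 neighbors, so the degree of Dee is 2.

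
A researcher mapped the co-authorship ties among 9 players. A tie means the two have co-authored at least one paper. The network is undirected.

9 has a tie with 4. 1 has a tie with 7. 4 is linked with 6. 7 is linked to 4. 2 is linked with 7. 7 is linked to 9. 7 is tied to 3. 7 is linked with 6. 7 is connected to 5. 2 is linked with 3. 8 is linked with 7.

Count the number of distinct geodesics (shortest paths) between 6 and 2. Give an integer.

The shortest distance is 2, and the only length-2 path is 6–7–2. So there is exactly 1 shortest path.

1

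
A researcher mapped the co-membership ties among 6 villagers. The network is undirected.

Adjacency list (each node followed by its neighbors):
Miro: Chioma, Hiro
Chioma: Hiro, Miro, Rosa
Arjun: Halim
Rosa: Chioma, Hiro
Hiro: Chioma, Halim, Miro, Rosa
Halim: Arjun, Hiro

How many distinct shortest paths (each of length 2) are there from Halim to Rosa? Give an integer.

The shortest distance is 2, and the only length-2 path is Halim–Hiro–Rosa. So there is exactly 1 shortest path.

1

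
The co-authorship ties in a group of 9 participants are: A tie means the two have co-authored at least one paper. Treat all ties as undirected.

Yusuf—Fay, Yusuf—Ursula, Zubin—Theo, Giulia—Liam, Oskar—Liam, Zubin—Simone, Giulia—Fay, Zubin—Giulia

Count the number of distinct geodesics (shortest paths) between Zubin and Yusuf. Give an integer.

1

The shortest distance is 3, and the only length-3 path is Zubin–Giulia–Fay–Yusuf. So there is exactly 1 shortest path.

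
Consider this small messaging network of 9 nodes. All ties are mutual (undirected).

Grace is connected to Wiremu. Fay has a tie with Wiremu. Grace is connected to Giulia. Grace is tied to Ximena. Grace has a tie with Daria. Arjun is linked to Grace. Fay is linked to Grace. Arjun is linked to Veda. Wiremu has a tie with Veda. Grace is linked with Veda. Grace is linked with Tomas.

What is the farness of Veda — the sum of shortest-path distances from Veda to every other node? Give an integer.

13

Distances from Veda: Arjun:1, Daria:2, Fay:2, Giulia:2, Grace:1, Tomas:2, Wiremu:1, Ximena:2.
Sum = 1 + 2 + 2 + 2 + 1 + 2 + 1 + 2 = 13.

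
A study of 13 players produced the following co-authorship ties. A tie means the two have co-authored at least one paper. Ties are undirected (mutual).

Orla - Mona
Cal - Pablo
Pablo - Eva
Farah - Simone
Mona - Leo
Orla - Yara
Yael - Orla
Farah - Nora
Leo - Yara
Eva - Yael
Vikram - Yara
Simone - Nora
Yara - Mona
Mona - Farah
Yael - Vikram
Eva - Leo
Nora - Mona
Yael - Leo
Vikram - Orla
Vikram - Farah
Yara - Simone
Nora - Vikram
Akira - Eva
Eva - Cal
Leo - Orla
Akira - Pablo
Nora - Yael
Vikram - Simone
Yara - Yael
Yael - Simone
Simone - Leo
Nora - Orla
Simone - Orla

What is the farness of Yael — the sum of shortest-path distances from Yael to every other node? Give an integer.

17

Distances from Yael: Akira:2, Cal:2, Eva:1, Farah:2, Leo:1, Mona:2, Nora:1, Orla:1, Pablo:2, Simone:1, Vikram:1, Yara:1.
Sum = 2 + 2 + 1 + 2 + 1 + 2 + 1 + 1 + 2 + 1 + 1 + 1 = 17.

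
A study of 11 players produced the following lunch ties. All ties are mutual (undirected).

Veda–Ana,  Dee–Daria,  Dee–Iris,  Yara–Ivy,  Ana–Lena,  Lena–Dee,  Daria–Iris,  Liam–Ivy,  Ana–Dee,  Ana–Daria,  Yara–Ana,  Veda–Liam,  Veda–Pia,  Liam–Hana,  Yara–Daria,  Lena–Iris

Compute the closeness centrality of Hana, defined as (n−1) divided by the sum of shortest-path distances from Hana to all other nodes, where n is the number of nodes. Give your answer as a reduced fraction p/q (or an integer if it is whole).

10/31

Distances from Hana: Ana:3, Daria:4, Dee:4, Iris:5, Ivy:2, Lena:4, Liam:1, Pia:3, Veda:2, Yara:3. Sum = 31.
n = 11, so closeness = 10/31.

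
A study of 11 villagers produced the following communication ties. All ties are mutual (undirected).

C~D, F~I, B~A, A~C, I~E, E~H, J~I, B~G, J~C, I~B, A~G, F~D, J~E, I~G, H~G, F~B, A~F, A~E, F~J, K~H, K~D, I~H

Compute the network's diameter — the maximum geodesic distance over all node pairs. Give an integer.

3

Eccentricity of each node (its greatest distance to any other): A:3, B:3, C:3, D:3, E:3, F:2, G:3, H:3, I:2, J:3, K:3.
The maximum eccentricity is 3, realized for instance by the pair E–D via E – H – K – D. So the diameter is 3.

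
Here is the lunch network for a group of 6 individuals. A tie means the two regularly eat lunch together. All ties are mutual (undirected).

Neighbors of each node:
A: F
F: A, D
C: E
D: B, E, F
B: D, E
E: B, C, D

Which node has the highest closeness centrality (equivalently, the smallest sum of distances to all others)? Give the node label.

Farness (sum of distances to all others) for each node — A:13, B:9, C:12, D:7, E:8, F:9.
The smallest farness is 7, for D, so D has the highest closeness.

D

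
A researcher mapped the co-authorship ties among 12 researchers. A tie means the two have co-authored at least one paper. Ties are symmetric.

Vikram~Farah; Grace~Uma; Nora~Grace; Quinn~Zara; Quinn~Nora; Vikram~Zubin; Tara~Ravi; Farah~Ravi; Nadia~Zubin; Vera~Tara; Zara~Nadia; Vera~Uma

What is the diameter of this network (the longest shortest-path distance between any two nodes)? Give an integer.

Eccentricity of each node (its greatest distance to any other): Farah:6, Grace:6, Nadia:6, Nora:6, Quinn:6, Ravi:6, Tara:6, Uma:6, Vera:6, Vikram:6, Zara:6, Zubin:6.
The maximum eccentricity is 6, realized for instance by the pair Grace–Vikram via Grace – Uma – Vera – Tara – Ravi – Farah – Vikram. So the diameter is 6.

6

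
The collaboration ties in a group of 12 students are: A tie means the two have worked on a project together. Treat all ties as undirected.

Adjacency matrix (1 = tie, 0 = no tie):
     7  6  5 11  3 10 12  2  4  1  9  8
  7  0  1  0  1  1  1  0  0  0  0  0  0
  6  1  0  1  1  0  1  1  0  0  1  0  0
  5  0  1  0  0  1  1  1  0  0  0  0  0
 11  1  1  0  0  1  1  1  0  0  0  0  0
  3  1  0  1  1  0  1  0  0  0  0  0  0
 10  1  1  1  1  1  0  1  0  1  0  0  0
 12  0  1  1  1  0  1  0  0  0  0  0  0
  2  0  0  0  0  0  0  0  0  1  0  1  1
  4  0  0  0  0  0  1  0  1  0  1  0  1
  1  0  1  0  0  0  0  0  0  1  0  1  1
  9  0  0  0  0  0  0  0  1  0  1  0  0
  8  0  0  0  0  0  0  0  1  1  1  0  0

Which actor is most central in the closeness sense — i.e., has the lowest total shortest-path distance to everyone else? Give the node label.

Farness (sum of distances to all others) for each node — 1:19, 2:25, 3:23, 4:18, 5:21, 6:17, 7:21, 8:24, 9:27, 10:16, 11:20, 12:21.
The smallest farness is 16, for 10, so 10 has the highest closeness.

10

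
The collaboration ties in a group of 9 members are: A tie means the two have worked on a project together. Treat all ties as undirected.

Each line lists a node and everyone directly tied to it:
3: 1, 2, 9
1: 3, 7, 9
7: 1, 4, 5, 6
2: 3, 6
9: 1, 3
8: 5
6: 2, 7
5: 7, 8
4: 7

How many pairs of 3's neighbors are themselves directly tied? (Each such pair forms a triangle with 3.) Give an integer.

1

3's neighbors: 1, 2, and 9.
Neighbor pairs that are themselves tied: 3–1–9. Each forms one triangle with 3, for 1 in total.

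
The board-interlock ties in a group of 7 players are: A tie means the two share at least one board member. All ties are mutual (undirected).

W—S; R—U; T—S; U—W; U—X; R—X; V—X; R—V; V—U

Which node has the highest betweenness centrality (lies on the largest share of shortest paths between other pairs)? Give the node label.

Unnormalized betweenness of each node: R:0, S:5, T:0, U:9, V:0, W:8, X:0.
U has the largest value, 9, making it the main broker — the node through which the most shortest paths run.

U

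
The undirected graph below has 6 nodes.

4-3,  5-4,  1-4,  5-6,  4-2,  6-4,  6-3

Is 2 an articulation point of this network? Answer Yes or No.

Even without 2, every remaining node can still reach every other (the residual graph is connected), so 2 is not a cut vertex.

No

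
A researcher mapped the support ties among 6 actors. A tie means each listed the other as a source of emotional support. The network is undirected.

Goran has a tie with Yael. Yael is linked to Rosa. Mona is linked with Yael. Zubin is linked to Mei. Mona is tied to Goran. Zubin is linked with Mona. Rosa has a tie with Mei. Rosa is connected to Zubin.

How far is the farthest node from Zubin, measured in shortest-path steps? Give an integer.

2

Distances from Zubin: Goran:2, Mei:1, Mona:1, Rosa:1, Yael:2.
The largest is 2 (to Yael and Goran), so the eccentricity of Zubin is 2.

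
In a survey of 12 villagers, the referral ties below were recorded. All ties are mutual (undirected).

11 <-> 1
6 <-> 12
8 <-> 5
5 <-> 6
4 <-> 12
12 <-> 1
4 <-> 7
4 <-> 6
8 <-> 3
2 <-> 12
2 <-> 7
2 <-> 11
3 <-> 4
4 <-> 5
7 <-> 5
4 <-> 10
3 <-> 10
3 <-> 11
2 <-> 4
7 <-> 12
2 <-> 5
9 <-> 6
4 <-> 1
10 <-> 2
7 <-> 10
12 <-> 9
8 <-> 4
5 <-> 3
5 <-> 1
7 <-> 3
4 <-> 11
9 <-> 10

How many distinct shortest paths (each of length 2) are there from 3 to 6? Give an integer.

2

The shortest distance is 2. The length-2 paths are: 3–5–6; 3–4–6.
That gives 2 distinct shortest paths.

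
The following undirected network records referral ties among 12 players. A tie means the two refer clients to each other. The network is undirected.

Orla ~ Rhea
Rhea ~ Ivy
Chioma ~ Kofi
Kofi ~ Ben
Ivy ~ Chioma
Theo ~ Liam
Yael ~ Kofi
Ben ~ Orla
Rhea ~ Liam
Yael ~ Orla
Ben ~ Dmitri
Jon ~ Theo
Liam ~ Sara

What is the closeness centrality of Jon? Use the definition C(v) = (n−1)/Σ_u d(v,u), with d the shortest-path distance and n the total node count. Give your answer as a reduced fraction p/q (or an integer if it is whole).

Distances from Jon: Ben:5, Chioma:5, Dmitri:6, Ivy:4, Kofi:6, Liam:2, Orla:4, Rhea:3, Sara:3, Theo:1, Yael:5. Sum = 44.
n = 12, so closeness = 11/44 = 1/4.

1/4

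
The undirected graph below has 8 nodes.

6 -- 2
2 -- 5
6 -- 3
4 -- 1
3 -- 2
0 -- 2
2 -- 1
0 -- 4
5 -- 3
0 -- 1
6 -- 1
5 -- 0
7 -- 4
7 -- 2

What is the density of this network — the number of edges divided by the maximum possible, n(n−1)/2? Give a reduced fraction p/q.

There are 14 edges and 8 nodes, so the maximum possible is C(8,2) = 28.
Density = 14/28 = 1/2.

1/2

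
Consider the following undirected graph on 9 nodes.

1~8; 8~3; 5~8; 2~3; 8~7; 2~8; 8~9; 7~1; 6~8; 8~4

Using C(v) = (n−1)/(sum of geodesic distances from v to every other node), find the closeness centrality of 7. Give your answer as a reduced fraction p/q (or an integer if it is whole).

Distances from 7: 1:1, 2:2, 3:2, 4:2, 5:2, 6:2, 8:1, 9:2. Sum = 14.
n = 9, so closeness = 8/14 = 4/7.

4/7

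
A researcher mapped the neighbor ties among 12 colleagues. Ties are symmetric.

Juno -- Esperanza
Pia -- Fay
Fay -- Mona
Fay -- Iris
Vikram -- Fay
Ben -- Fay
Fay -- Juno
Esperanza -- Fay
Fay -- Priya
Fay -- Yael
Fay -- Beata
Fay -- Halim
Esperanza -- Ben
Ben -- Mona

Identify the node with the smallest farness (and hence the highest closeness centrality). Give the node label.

Fay

Farness (sum of distances to all others) for each node — Beata:21, Ben:19, Esperanza:19, Fay:11, Halim:21, Iris:21, Juno:20, Mona:20, Pia:21, Priya:21, Vikram:21, Yael:21.
The smallest farness is 11, for Fay, so Fay has the highest closeness.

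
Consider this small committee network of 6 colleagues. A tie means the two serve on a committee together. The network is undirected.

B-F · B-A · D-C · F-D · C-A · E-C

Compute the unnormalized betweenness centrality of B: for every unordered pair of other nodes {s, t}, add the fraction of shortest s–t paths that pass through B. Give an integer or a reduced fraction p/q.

1

Pairs whose geodesics pass through B — A–F: 1.
All other pairs contribute 0.
Summing the contributions gives betweenness(B) = 1.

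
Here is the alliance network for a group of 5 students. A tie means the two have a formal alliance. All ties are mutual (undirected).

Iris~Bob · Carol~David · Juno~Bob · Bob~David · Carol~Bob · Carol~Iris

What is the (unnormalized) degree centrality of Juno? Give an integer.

1

Juno is directly tied to Bob. That is 1 neighbor, so the degree of Juno is 1.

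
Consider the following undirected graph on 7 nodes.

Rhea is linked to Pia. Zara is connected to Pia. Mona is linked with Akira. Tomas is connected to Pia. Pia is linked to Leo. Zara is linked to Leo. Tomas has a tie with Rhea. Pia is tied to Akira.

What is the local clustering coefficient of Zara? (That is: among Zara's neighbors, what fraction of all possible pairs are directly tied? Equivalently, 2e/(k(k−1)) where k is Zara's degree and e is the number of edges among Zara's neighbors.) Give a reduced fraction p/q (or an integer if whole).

1

Zara's neighbors: Leo and Pia (k = 2).
Possible neighbor pairs: C(2,2) = 1. Edges among them: Leo–Pia → e = 1.
Clustering(Zara) = 1/1.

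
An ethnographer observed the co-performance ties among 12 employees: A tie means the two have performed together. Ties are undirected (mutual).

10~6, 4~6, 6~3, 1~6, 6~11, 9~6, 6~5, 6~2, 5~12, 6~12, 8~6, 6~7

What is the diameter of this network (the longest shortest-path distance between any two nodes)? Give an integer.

Eccentricity of each node (its greatest distance to any other): 1:2, 2:2, 3:2, 4:2, 5:2, 6:1, 7:2, 8:2, 9:2, 10:2, 11:2, 12:2.
The maximum eccentricity is 2, realized for instance by the pair 7–8 via 7 – 6 – 8. So the diameter is 2.

2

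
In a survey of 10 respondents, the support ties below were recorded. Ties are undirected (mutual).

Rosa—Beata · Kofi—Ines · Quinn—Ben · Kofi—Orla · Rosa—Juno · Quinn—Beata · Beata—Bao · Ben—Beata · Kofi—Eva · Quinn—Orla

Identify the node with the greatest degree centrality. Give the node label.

Beata

Degrees — Bao:1, Beata:4, Ben:2, Eva:1, Ines:1, Juno:1, Kofi:3, Orla:2, Quinn:3, Rosa:2.
The maximum is 4, attained only by Beata.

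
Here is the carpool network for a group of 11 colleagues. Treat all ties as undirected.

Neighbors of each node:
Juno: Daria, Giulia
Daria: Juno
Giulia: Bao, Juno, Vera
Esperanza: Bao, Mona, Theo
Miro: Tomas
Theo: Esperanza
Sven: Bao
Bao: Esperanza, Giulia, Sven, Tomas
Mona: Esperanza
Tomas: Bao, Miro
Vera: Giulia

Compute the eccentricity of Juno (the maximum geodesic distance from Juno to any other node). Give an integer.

Distances from Juno: Bao:2, Daria:1, Esperanza:3, Giulia:1, Miro:4, Mona:4, Sven:3, Theo:4, Tomas:3, Vera:2.
The largest is 4 (to Miro, Mona, and Theo), so the eccentricity of Juno is 4.

4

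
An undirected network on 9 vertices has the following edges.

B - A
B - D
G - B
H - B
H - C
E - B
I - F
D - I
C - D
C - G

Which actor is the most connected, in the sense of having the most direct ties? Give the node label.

B

Degrees — A:1, B:5, C:3, D:3, E:1, F:1, G:2, H:2, I:2.
The maximum is 5, attained only by B.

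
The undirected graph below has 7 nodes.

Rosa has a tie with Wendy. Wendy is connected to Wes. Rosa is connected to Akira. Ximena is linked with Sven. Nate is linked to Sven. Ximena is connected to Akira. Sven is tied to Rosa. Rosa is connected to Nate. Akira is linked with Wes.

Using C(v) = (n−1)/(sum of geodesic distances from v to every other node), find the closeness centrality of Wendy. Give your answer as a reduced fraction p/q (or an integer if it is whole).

Distances from Wendy: Akira:2, Nate:2, Rosa:1, Sven:2, Wes:1, Ximena:3. Sum = 11.
n = 7, so closeness = 6/11.

6/11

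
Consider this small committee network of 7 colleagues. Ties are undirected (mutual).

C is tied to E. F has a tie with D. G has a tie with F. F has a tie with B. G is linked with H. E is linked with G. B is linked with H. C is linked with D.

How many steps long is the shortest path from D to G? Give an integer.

2

One shortest route is D – F – G, which uses 2 edges, and D and G are not directly tied, so nothing shorter exists. So d(D,G) = 2.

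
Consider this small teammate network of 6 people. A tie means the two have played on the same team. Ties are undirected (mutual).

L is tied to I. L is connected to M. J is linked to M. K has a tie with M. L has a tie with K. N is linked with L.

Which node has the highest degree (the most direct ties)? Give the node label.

Degrees — I:1, J:1, K:2, L:4, M:3, N:1.
The maximum is 4, attained only by L.

L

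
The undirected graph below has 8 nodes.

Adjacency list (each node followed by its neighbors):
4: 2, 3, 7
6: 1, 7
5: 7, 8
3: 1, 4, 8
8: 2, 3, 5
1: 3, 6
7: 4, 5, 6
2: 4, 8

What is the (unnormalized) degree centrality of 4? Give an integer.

3

4 is directly tied to 2, 3, and 7. That is 3 neighbors, so the degree of 4 is 3.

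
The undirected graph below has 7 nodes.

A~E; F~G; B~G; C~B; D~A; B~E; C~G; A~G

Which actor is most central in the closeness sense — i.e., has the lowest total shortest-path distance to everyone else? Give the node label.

Farness (sum of distances to all others) for each node — A:9, B:10, C:11, D:14, E:11, F:13, G:8.
The smallest farness is 8, for G, so G has the highest closeness.

G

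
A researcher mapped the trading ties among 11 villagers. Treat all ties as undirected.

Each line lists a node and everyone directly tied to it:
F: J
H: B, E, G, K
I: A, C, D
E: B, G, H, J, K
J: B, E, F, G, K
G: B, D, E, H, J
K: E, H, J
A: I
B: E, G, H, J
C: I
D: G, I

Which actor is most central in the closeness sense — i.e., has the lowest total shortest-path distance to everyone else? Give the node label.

Farness (sum of distances to all others) for each node — A:34, B:21, C:34, D:20, E:20, F:29, G:17, H:22, I:25, J:20, K:26.
The smallest farness is 17, for G, so G has the highest closeness.

G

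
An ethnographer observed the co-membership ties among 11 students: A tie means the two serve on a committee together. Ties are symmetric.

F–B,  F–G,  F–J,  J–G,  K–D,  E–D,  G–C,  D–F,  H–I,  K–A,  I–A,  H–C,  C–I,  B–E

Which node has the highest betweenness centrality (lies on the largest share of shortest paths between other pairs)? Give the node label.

F

Unnormalized betweenness of each node: A:35/6, B:7/3, C:32/3, D:73/6, E:3/2, F:97/6, G:38/3, H:0, I:19/3, J:0, K:22/3.
F has the largest value, 97/6, making it the main broker — the node through which the most shortest paths run.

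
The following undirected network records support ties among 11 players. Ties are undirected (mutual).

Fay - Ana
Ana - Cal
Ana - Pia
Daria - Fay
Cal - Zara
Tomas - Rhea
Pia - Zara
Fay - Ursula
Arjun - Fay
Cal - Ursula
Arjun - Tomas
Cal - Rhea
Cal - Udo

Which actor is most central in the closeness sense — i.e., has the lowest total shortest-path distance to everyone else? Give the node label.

Farness (sum of distances to all others) for each node — Ana:18, Arjun:24, Cal:17, Daria:28, Fay:19, Pia:25, Rhea:22, Tomas:25, Udo:26, Ursula:20, Zara:24.
The smallest farness is 17, for Cal, so Cal has the highest closeness.

Cal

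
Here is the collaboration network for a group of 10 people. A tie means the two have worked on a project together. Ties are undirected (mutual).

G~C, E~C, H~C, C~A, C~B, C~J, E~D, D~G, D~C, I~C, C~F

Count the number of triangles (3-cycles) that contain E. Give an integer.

E's neighbors: C and D.
Neighbor pairs that are themselves tied: E–C–D. Each forms one triangle with E, for 1 in total.

1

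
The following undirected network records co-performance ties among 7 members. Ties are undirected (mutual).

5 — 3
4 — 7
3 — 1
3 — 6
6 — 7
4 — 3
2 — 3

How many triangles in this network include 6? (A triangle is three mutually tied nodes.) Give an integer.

6's neighbors are 3 and 7, but none of them are tied to each other, so no triangle contains 6.

0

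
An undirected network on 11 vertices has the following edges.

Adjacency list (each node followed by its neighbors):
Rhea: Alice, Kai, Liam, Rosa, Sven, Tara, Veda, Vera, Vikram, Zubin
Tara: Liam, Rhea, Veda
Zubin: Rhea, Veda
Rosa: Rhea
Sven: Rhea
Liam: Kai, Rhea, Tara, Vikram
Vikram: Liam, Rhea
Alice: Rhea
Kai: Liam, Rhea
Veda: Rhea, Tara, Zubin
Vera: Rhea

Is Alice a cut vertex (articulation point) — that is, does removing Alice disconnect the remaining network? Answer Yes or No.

Even without Alice, every remaining node can still reach every other (the residual graph is connected), so Alice is not a cut vertex.

No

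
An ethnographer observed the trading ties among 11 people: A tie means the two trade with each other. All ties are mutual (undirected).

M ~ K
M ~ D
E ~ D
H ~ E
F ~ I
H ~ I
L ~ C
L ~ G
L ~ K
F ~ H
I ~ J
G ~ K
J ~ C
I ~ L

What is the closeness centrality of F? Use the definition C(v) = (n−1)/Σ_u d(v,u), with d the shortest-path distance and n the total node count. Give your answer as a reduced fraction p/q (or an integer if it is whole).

5/12

Distances from F: C:3, D:3, E:2, G:3, H:1, I:1, J:2, K:3, L:2, M:4. Sum = 24.
n = 11, so closeness = 10/24 = 5/12.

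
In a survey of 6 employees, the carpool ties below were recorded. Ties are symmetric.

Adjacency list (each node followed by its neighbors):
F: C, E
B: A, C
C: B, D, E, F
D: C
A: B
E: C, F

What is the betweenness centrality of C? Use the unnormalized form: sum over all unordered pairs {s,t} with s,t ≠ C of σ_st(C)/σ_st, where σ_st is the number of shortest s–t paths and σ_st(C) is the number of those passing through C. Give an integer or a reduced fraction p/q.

Pairs whose geodesics pass through C — F–D: 1; F–A: 1; F–B: 1; E–D: 1; E–A: 1; E–B: 1; D–A: 1; D–B: 1.
All other pairs contribute 0.
Summing the contributions gives betweenness(C) = 8.

8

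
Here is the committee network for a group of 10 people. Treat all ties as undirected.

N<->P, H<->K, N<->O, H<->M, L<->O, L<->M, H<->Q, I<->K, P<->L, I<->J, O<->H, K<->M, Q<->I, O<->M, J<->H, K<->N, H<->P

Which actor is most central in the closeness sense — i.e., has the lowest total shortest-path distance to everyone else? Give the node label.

Farness (sum of distances to all others) for each node — H:12, I:18, J:18, K:14, L:18, M:14, N:17, O:15, P:16, Q:18.
The smallest farness is 12, for H, so H has the highest closeness.

H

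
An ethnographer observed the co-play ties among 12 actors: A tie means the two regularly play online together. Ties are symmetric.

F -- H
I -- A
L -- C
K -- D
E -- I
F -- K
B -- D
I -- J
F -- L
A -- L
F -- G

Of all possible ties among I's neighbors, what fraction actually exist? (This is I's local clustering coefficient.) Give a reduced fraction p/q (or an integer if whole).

0

I's neighbors: A, E, and J (k = 3).
Possible neighbor pairs: C(3,2) = 3. Edges among them: none → e = 0.
Clustering(I) = 0/3 = 0.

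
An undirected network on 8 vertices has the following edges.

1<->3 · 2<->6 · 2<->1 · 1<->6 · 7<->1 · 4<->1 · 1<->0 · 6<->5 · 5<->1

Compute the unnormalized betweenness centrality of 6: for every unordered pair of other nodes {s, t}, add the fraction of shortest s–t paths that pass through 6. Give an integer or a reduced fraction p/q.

1/2

Pairs whose geodesics pass through 6 — 5–2: 1/2.
All other pairs contribute 0.
Summing the contributions gives betweenness(6) = 1/2.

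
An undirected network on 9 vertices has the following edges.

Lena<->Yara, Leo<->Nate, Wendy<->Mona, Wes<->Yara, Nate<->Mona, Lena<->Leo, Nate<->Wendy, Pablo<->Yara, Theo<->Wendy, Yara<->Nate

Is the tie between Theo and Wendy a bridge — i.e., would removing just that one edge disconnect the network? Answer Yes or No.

Yes

Without the Theo–Wendy edge there is no alternate route between Theo and Wendy, so the network disconnects. It is a bridge.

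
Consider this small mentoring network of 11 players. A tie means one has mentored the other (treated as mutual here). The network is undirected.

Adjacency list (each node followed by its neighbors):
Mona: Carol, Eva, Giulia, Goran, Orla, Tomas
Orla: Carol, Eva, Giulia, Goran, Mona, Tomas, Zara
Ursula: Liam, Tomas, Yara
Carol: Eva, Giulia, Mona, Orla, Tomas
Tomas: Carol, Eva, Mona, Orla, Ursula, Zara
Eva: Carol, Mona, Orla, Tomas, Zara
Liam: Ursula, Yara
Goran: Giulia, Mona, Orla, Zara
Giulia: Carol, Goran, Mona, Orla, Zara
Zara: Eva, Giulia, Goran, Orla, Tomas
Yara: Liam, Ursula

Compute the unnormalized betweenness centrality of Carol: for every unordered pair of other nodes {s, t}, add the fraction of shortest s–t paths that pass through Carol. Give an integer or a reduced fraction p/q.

Pairs whose geodesics pass through Carol — Yara–Giulia: 1/4; Liam–Giulia: 1/4; Ursula–Giulia: 1/4; Giulia–Eva: 1/4; Giulia–Tomas: 1/4.
All other pairs contribute 0.
Summing the contributions gives betweenness(Carol) = 5/4.

5/4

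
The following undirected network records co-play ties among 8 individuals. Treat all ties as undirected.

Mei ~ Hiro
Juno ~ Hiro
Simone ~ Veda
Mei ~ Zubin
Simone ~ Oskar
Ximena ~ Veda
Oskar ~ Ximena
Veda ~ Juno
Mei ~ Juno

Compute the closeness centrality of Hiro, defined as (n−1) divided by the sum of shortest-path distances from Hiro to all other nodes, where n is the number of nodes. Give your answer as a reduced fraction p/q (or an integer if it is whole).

7/16

Distances from Hiro: Juno:1, Mei:1, Oskar:4, Simone:3, Veda:2, Ximena:3, Zubin:2. Sum = 16.
n = 8, so closeness = 7/16.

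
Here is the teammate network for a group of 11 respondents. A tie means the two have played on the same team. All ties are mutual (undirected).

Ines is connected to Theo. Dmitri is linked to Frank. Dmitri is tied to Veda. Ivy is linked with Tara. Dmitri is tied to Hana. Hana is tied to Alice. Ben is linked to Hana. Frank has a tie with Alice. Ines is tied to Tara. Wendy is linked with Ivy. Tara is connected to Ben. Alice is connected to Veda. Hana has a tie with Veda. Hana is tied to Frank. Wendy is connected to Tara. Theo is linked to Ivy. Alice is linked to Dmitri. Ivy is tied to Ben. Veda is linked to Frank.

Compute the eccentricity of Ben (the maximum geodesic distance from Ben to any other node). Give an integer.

2

Distances from Ben: Alice:2, Dmitri:2, Frank:2, Hana:1, Ines:2, Ivy:1, Tara:1, Theo:2, Veda:2, Wendy:2.
The largest is 2 (to Theo, Wendy, Ines, Dmitri, Alice, Frank, and Veda), so the eccentricity of Ben is 2.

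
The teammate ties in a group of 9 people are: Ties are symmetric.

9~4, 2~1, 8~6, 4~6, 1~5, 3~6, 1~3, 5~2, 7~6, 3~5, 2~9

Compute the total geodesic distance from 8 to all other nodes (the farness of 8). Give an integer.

Distances from 8: 1:3, 2:4, 3:2, 4:2, 5:3, 6:1, 7:2, 9:3.
Sum = 3 + 4 + 2 + 2 + 3 + 1 + 2 + 3 = 20.

20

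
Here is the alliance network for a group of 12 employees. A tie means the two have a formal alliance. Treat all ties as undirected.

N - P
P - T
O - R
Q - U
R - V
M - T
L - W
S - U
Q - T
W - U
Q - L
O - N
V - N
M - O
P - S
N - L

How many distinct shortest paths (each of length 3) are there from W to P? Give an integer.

2

The shortest distance is 3. The length-3 paths are: W–L–N–P; W–U–S–P.
That gives 2 distinct shortest paths.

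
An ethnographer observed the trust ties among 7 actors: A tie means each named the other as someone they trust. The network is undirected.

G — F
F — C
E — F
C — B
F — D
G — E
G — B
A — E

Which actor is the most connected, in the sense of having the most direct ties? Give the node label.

F

Degrees — A:1, B:2, C:2, D:1, E:3, F:4, G:3.
The maximum is 4, attained only by F.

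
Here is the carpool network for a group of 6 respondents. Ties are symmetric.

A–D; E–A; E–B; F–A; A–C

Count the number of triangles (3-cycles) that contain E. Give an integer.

E's neighbors are A and B, but none of them are tied to each other, so no triangle contains E.

0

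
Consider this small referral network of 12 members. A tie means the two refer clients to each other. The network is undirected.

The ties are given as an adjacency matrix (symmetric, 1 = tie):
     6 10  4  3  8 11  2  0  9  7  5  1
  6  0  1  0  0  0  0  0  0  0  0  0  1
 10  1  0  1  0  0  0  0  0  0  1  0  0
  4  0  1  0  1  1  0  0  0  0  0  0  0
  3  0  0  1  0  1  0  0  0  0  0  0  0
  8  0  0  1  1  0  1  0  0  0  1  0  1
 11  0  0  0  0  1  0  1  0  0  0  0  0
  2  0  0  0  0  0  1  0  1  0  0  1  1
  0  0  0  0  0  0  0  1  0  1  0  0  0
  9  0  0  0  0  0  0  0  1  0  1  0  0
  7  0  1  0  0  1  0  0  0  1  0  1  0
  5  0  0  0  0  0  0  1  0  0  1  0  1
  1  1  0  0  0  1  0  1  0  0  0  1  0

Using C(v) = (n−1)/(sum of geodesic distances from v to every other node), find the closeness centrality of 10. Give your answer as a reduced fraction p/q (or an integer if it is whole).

Distances from 10: 0:3, 1:2, 2:3, 3:2, 4:1, 5:2, 6:1, 7:1, 8:2, 9:2, 11:3. Sum = 22.
n = 12, so closeness = 11/22 = 1/2.

1/2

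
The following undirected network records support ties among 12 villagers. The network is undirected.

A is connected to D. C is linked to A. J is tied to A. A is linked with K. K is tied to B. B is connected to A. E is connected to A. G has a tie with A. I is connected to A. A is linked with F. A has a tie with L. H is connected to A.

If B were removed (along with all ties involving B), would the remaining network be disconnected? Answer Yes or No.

Even without B, every remaining node can still reach every other (the residual graph is connected), so B is not a cut vertex.

No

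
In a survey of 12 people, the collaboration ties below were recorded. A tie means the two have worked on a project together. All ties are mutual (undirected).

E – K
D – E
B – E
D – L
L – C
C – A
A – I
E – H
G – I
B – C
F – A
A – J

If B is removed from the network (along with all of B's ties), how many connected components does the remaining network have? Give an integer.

1

B's neighbors (C and E) remain reachable from one another through other ties, so the rest of the network stays in one piece.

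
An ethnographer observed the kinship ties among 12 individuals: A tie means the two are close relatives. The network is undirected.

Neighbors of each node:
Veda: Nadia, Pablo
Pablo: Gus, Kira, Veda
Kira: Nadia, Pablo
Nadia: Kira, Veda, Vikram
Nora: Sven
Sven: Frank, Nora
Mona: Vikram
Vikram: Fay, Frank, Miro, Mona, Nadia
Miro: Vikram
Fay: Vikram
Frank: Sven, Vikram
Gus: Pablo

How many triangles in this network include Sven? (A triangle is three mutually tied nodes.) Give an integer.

0

Sven's neighbors are Frank and Nora, but none of them are tied to each other, so no triangle contains Sven.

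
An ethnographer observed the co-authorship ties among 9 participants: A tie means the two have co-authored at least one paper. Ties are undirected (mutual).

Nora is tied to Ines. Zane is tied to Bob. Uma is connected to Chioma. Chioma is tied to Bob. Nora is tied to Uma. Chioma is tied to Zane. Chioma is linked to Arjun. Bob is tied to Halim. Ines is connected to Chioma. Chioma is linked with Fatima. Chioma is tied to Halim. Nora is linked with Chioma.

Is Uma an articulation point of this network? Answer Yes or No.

Even without Uma, every remaining node can still reach every other (the residual graph is connected), so Uma is not a cut vertex.

No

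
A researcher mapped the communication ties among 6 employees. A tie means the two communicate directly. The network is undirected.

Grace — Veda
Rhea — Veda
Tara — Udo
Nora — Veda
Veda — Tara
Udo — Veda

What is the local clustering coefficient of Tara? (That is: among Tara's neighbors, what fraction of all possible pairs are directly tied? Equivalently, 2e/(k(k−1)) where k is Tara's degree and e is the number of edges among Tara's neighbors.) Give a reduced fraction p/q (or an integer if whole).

1

Tara's neighbors: Udo and Veda (k = 2).
Possible neighbor pairs: C(2,2) = 1. Edges among them: Udo–Veda → e = 1.
Clustering(Tara) = 1/1.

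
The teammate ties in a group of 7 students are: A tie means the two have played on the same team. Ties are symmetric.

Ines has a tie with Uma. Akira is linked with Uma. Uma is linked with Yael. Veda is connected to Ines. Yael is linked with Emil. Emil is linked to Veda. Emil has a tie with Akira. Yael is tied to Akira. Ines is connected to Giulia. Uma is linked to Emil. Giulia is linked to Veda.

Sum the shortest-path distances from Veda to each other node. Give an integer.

Distances from Veda: Akira:2, Emil:1, Giulia:1, Ines:1, Uma:2, Yael:2.
Sum = 2 + 1 + 1 + 1 + 2 + 2 = 9.

9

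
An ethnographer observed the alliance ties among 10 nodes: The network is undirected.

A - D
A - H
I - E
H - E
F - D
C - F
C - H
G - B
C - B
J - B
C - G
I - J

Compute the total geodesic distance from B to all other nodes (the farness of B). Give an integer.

18

Distances from B: A:3, C:1, D:3, E:3, F:2, G:1, H:2, I:2, J:1.
Sum = 3 + 1 + 3 + 3 + 2 + 1 + 2 + 2 + 1 = 18.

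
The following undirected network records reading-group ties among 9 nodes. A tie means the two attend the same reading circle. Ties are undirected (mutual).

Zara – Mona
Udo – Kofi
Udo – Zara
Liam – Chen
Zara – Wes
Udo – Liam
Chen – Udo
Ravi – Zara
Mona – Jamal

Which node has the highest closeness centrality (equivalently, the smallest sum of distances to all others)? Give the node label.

Farness (sum of distances to all others) for each node — Chen:19, Jamal:24, Kofi:20, Liam:19, Mona:17, Ravi:19, Udo:13, Wes:19, Zara:12.
The smallest farness is 12, for Zara, so Zara has the highest closeness.

Zara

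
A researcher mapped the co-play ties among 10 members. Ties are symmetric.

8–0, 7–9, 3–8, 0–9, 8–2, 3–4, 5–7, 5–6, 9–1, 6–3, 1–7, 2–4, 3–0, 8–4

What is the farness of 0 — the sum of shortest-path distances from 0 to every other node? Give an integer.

Distances from 0: 1:2, 2:2, 3:1, 4:2, 5:3, 6:2, 7:2, 8:1, 9:1.
Sum = 2 + 2 + 1 + 2 + 3 + 2 + 2 + 1 + 1 = 16.

16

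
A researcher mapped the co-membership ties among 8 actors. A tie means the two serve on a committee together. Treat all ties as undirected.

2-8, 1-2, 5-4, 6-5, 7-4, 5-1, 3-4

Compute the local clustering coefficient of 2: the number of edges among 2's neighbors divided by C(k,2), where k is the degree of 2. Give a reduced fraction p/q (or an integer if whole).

0

2's neighbors: 1 and 8 (k = 2).
Possible neighbor pairs: C(2,2) = 1. Edges among them: none → e = 0.
Clustering(2) = 0/1.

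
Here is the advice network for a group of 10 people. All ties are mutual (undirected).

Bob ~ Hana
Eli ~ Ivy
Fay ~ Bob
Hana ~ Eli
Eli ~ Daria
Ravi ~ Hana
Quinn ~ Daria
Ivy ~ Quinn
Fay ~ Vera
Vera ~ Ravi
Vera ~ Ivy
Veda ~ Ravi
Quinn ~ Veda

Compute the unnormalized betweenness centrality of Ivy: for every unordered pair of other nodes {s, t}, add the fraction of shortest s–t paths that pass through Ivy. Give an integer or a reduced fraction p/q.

Pairs whose geodesics pass through Ivy — Vera–Quinn: 1; Vera–Daria: 2/2; Vera–Eli: 1; Fay–Quinn: 1; Fay–Daria: 2/3; Fay–Eli: 1/2; Bob–Quinn: 2/4; Hana–Quinn: 1/3; Veda–Eli: 1/3; Quinn–Eli: 1/2.
All other pairs contribute 0.
Summing the contributions gives betweenness(Ivy) = 41/6.

41/6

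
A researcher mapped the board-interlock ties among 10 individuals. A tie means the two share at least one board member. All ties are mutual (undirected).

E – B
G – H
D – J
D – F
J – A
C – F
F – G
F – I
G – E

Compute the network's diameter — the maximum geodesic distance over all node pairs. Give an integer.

6

Eccentricity of each node (its greatest distance to any other): A:6, B:6, C:4, D:4, E:5, F:3, G:4, H:5, I:4, J:5.
The maximum eccentricity is 6, realized for instance by the pair B–A via B – E – G – F – D – J – A. So the diameter is 6.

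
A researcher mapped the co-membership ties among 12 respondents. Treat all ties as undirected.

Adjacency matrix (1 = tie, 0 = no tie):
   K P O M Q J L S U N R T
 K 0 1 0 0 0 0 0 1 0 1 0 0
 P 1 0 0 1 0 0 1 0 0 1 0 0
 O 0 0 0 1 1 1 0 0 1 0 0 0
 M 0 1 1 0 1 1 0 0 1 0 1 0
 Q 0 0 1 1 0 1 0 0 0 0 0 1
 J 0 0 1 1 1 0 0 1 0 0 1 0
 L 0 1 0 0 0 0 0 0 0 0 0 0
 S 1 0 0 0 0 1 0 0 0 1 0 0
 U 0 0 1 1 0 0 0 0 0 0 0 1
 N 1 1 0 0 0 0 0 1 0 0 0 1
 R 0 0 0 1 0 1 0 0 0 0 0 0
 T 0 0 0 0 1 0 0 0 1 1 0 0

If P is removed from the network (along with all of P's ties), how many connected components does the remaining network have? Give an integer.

Without P, the remaining ties split the others into: {J, K, M, N, O, Q, R, S, T, U}; {L}.
That's 2 separate components.

2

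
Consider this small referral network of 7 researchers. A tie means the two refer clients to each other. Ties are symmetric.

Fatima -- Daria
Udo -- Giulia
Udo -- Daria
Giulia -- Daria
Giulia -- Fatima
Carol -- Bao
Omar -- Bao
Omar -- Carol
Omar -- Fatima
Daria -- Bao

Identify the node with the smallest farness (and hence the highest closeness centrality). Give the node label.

Farness (sum of distances to all others) for each node — Bao:9, Carol:12, Daria:8, Fatima:9, Giulia:10, Omar:10, Udo:12.
The smallest farness is 8, for Daria, so Daria has the highest closeness.

Daria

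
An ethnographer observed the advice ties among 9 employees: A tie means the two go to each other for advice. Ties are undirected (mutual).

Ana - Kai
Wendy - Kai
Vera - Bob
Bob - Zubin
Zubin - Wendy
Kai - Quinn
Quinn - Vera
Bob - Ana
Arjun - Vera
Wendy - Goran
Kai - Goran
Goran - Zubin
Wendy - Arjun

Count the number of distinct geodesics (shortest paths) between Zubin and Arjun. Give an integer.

The shortest distance is 2, and the only length-2 path is Zubin–Wendy–Arjun. So there is exactly 1 shortest path.

1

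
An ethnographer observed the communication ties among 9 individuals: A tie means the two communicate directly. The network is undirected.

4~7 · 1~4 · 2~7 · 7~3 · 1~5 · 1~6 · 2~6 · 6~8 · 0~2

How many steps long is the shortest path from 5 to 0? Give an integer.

4

One shortest route is 5 – 1 – 6 – 2 – 0, which uses 4 edges, and at distance 3 from 5 we only reach {2, 7, 8}, which does not include 0. So d(5,0) = 4.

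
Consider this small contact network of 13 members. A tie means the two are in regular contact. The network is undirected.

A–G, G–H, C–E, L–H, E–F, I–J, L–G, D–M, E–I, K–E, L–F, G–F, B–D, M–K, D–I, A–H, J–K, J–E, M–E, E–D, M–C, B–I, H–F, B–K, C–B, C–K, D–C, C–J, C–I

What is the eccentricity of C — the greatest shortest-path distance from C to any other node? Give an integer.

4

Distances from C: A:4, B:1, D:1, E:1, F:2, G:3, H:3, I:1, J:1, K:1, L:3, M:1.
The largest is 4 (to A), so the eccentricity of C is 4.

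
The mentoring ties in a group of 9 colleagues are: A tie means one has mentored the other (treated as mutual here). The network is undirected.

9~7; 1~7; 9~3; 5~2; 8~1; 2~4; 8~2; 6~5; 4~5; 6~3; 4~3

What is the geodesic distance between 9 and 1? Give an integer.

One shortest route is 9 – 7 – 1, which uses 2 edges, and 9 and 1 are not directly tied, so nothing shorter exists. So d(9,1) = 2.

2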